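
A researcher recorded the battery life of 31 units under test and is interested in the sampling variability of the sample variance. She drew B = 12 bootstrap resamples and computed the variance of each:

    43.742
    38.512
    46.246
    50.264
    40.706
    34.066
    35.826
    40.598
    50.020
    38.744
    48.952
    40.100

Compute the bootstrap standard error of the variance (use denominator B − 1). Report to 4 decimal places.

Bootstrap SE is the standard deviation of the 12 replicate variances.
Mean of replicates: (43.742 + 38.512 + 46.246 + 50.264 + 40.706 + 34.066 + 35.826 + 40.598 + 50.020 + 38.744 + 48.952 + 40.100) / 12 = 507.77600 / 12 = 42.31467
Sum of squared deviations: (+1.42733)² + (−3.80267)² + (+3.93133)² + (+7.94933)² + (−1.60867)² + (−8.24867)² + (−6.48867)² + (−1.71667)² + (+7.70533)² + (−3.57067)² + (+6.63733)² + (−2.21467)² = 331.90365
Variance = 331.90365 / 11 = 30.17306
SE* = √30.17306

SE* = 5.4930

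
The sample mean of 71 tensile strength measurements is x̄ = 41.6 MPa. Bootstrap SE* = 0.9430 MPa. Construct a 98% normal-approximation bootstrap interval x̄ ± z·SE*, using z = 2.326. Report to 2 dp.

Margin = 2.326 × 0.9430 = 2.193
Interval: 41.6 ± 2.193

(39.41, 43.79)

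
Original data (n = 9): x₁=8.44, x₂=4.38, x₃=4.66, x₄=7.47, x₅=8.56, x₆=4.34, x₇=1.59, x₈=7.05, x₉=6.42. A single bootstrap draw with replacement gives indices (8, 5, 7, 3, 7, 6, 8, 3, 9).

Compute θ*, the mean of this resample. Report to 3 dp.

Resample values: 7.05, 8.56, 1.59, 4.66, 1.59, 4.34, 7.05, 4.66, 6.42.
Mean = (7.05 + 8.56 + 1.59 + 4.66 + 1.59 + 4.34 + 7.05 + 4.66 + 6.42) / 9 = 45.920 / 9 = 5.102

θ* = 5.102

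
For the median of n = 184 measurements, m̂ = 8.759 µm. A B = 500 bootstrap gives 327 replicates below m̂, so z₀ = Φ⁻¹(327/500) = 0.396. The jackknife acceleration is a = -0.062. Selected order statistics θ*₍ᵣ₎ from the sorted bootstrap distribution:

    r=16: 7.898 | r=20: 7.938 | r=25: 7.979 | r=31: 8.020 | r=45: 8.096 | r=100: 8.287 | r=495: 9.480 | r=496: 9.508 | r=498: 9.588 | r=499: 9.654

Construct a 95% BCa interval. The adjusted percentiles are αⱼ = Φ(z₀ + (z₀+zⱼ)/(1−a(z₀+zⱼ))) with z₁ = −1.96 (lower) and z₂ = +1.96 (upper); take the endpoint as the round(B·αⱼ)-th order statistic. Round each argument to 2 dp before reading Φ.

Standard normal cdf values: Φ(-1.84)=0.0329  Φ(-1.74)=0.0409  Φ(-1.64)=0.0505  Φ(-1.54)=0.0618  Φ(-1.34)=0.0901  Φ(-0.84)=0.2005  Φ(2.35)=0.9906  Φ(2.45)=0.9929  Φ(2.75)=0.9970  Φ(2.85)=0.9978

(8.096, 9.508)

Lower: z₀ + z₁ = 0.396 + (-1.960) = -1.564; 1 − a(z₀+z₁) = 1 − (-0.062)(-1.564) = 0.9030; argument = 0.396 + (-1.564)/0.9030 = -1.3359 → -1.34.
α₁ = Φ(-1.34) = 0.0901; rank = round(500 × 0.0901) = 45; θ*₍45₎ = 8.096.
Upper: z₀ + z₂ = 2.356; 1 − a(z₀+z₂) = 1.1461; argument = 2.4517 → 2.45; α₂ = 0.9929; rank = 496; θ*₍496₎ = 9.508.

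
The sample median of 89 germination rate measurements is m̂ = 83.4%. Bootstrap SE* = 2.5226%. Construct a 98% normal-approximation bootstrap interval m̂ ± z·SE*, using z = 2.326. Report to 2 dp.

Margin = 2.326 × 2.5226 = 5.868
Interval: 83.4 ± 5.868

(77.53, 89.27)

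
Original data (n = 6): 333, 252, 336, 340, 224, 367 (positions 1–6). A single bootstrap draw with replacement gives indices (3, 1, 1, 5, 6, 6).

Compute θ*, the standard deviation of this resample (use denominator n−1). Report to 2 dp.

θ* = 52.84

Resample values: 336, 333, 333, 224, 367, 367.
Mean = 326.6667; sum of squared deviations = 13961.3333
s² = 13961.3333 / 5 = 2792.2667
s = √2792.2667 = 52.84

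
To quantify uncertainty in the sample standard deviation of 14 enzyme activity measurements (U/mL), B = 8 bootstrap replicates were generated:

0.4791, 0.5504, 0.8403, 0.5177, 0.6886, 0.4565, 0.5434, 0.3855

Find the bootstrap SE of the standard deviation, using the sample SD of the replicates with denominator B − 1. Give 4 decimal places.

Bootstrap SE is the standard deviation of the 8 replicate standard deviations.
Mean of replicates: (0.4791 + 0.5504 + 0.8403 + 0.5177 + 0.6886 + 0.4565 + 0.5434 + 0.3855) / 8 = 4.46150 / 8 = 0.55769
Sum of squared deviations: (−0.07859)² + (−0.00729)² + (+0.28261)² + (−0.03999)² + (+0.13091)² + (−0.10119)² + (−0.01429)² + (−0.17219)² = 0.14493
Variance = 0.14493 / 7 = 0.02070
SE* = √0.02070

SE* = 0.1439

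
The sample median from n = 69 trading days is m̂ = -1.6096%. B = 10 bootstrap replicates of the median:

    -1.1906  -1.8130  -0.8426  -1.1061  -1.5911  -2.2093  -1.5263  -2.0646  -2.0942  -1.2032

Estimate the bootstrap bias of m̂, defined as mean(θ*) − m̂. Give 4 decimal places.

mean(θ*) = ((-1.1906) + (-1.8130) + (-0.8426) + (-1.1061) + (-1.5911) + (-2.2093) + (-1.5263) + (-2.0646) + (-2.0942) + (-1.2032)) / 10 = -1.56410
bias = -1.56410 − -1.6096

bias = +0.0455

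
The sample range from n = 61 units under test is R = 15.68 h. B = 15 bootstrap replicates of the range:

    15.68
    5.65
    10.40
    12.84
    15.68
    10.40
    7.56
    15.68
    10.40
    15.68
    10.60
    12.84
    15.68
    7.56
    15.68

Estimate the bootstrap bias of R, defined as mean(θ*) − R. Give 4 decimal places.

mean(θ*) = (15.68 + 5.65 + 10.40 + 12.84 + 15.68 + 10.40 + 7.56 + 15.68 + 10.40 + 15.68 + 10.60 + 12.84 + 15.68 + 7.56 + 15.68) / 15 = 12.15533
bias = 12.15533 − 15.68

bias = −3.5247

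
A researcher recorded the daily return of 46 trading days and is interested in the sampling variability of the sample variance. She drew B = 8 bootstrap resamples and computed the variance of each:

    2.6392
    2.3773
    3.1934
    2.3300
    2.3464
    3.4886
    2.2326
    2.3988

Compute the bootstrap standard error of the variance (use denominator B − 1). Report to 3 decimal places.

SE* = 0.463

Bootstrap SE is the standard deviation of the 8 replicate variances.
Mean of replicates: (2.6392 + 2.3773 + 3.1934 + 2.3300 + 2.3464 + 3.4886 + 2.2326 + 2.3988) / 8 = 21.00630 / 8 = 2.62579
Sum of squared deviations: (+0.01341)² + (−0.24849)² + (+0.56761)² + (−0.29579)² + (−0.27939)² + (+0.86281)² + (−0.39319)² + (−0.22699)² = 1.50022
Variance = 1.50022 / 7 = 0.21432
SE* = √0.21432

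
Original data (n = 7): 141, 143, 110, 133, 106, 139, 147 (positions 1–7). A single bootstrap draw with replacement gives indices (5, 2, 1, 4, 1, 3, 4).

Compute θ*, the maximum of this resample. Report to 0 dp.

Resample values: 106, 143, 141, 133, 141, 110, 133.
Maximum = 143

θ* = 143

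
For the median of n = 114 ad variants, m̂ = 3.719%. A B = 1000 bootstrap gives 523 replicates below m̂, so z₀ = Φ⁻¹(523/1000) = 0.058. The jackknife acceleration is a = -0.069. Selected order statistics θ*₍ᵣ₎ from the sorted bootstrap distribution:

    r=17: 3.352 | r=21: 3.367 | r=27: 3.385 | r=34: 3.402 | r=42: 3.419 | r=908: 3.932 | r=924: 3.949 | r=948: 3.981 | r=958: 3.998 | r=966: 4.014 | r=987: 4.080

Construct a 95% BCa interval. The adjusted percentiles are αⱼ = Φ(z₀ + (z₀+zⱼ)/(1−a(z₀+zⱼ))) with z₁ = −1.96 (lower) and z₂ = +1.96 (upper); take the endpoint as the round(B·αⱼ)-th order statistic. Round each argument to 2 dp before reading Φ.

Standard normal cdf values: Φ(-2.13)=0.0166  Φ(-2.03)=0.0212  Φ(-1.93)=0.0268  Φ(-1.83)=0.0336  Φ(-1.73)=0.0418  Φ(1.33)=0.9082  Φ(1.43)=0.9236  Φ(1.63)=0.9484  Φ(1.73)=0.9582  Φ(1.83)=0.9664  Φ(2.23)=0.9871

Lower: z₀ + z₁ = 0.058 + (-1.960) = -1.902; 1 − a(z₀+z₁) = 1 − (-0.069)(-1.902) = 0.8688; argument = 0.058 + (-1.902)/0.8688 = -2.1313 → -2.13.
α₁ = Φ(-2.13) = 0.0166; rank = round(1000 × 0.0166) = 17; θ*₍17₎ = 3.352.
Upper: z₀ + z₂ = 2.018; 1 − a(z₀+z₂) = 1.1392; argument = 1.8294 → 1.83; α₂ = 0.9664; rank = 966; θ*₍966₎ = 4.014.

(3.352, 4.014)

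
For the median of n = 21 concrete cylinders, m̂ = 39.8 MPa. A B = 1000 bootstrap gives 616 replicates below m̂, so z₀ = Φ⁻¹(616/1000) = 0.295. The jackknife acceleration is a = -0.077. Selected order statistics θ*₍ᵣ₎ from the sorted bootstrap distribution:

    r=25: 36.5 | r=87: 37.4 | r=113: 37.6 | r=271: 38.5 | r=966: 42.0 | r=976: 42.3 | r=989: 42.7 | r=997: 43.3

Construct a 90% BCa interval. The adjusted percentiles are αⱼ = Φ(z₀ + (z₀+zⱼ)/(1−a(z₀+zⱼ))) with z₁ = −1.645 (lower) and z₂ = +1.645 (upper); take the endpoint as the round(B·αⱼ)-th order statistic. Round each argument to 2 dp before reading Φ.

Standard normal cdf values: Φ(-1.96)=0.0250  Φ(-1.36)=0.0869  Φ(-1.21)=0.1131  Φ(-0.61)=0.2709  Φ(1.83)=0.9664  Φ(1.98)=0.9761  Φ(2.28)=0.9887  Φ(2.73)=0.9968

(37.6, 42.3)

Lower: z₀ + z₁ = 0.295 + (-1.645) = -1.350; 1 − a(z₀+z₁) = 1 − (-0.077)(-1.350) = 0.8961; argument = 0.295 + (-1.350)/0.8961 = -1.2116 → -1.21.
α₁ = Φ(-1.21) = 0.1131; rank = round(1000 × 0.1131) = 113; θ*₍113₎ = 37.6.
Upper: z₀ + z₂ = 1.940; 1 − a(z₀+z₂) = 1.1494; argument = 1.9829 → 1.98; α₂ = 0.9761; rank = 976; θ*₍976₎ = 42.3.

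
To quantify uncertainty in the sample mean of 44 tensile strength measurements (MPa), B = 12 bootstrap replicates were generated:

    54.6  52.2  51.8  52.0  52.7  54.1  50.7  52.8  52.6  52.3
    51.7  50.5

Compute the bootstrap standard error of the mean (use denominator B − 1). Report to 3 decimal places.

SE* = 1.188

Bootstrap SE is the standard deviation of the 12 replicate means.
Mean of replicates: (54.6 + 52.2 + 51.8 + 52.0 + 52.7 + 54.1 + 50.7 + 52.8 + 52.6 + 52.3 + 51.7 + 50.5) / 12 = 628.0000 / 12 = 52.3333
Sum of squared deviations: (+2.2667)² + (−0.1333)² + (−0.5333)² + (−0.3333)² + (+0.3667)² + (+1.7667)² + (−1.6333)² + (+0.4667)² + (+0.2667)² + (−0.0333)² + (−0.6333)² + (−1.8333)² = 15.5267
Variance = 15.5267 / 11 = 1.4115
SE* = √1.4115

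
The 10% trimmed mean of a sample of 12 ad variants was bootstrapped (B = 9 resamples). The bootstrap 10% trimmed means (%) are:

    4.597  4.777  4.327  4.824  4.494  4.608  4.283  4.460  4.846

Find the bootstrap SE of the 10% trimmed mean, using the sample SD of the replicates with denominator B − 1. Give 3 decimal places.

Bootstrap SE is the standard deviation of the 9 replicate 10% trimmed means.
Mean of replicates: (4.597 + 4.777 + 4.327 + 4.824 + 4.494 + 4.608 + 4.283 + 4.460 + 4.846) / 9 = 41.2160 / 9 = 4.5796
Sum of squared deviations: (+0.0174)² + (+0.1974)² + (−0.2526)² + (+0.2444)² + (−0.0856)² + (+0.0284)² + (−0.2966)² + (−0.1196)² + (+0.2664)² = 0.3442
Variance = 0.3442 / 8 = 0.0430
SE* = √0.0430

SE* = 0.207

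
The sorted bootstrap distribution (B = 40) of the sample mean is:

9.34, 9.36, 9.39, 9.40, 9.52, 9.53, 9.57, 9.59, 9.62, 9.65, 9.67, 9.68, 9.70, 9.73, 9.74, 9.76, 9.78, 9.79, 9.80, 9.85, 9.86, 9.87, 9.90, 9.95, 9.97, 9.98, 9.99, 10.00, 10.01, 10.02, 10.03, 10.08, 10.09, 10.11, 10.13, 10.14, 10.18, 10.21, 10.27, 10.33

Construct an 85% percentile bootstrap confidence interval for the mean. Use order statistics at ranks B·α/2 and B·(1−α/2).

α = 0.15; lower rank = 40 × 0.075 = 3; upper rank = 40 × 0.925 = 37.
The 3rd smallest replicate is 9.39; the 37th is 10.18.

(9.39, 10.18)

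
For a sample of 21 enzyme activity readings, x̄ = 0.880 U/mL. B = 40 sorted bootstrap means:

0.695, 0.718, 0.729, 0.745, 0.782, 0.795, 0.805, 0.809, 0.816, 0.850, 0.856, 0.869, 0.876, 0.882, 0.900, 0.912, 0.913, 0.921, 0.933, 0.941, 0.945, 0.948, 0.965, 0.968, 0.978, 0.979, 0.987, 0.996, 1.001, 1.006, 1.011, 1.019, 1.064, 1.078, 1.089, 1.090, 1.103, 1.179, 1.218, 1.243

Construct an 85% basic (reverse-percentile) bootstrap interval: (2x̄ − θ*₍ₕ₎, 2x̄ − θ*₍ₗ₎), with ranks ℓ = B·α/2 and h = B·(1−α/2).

Percentile endpoints at ranks 3 and 37: θ*₍3₎ = 0.729, θ*₍37₎ = 1.103.
Basic interval reflects these around x̄:
  lower = 2 × 0.880 − 1.103 = 0.657
  upper = 2 × 0.880 − 0.729 = 1.031

(0.657, 1.031)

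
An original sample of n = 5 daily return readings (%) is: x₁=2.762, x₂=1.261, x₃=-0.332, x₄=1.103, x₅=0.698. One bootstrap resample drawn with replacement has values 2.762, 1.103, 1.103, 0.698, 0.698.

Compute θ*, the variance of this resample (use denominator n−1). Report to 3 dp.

θ* = 0.734

Mean = 1.2728; sum of squared deviations = 2.9362
s² = 2.9362 / 4 = 0.7340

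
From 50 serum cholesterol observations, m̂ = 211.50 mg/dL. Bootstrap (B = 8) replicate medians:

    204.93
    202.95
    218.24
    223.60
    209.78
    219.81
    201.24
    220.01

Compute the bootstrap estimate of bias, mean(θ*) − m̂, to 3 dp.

bias = +1.070

mean(θ*) = (204.93 + 202.95 + 218.24 + 223.60 + 209.78 + 219.81 + 201.24 + 220.01) / 8 = 212.5700
bias = 212.5700 − 211.50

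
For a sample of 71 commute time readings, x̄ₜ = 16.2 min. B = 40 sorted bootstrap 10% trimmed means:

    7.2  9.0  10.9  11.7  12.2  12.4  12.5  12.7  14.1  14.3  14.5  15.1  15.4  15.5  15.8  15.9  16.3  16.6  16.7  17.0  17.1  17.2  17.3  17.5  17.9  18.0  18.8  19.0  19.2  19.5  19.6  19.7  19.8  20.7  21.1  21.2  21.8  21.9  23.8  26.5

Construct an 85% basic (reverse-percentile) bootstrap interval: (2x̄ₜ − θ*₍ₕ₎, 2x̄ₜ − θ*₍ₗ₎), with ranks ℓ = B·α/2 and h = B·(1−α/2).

Percentile endpoints at ranks 3 and 37: θ*₍3₎ = 10.9, θ*₍37₎ = 21.8.
Basic interval reflects these around x̄ₜ:
  lower = 2 × 16.2 − 21.8 = 10.6
  upper = 2 × 16.2 − 10.9 = 21.5

(10.6, 21.5)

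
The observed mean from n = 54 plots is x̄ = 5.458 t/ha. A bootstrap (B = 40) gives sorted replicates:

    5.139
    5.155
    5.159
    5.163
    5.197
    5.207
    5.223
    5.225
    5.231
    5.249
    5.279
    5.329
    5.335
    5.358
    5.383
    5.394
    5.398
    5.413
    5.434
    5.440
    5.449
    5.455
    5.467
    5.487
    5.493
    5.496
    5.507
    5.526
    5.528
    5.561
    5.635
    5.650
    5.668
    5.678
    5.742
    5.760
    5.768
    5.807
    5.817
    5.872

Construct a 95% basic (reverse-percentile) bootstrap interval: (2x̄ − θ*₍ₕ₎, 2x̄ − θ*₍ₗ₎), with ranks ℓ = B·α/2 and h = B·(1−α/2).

Percentile endpoints at ranks 1 and 39: θ*₍1₎ = 5.139, θ*₍39₎ = 5.817.
Basic interval reflects these around x̄:
  lower = 2 × 5.458 − 5.817 = 5.099
  upper = 2 × 5.458 − 5.139 = 5.777

(5.099, 5.777)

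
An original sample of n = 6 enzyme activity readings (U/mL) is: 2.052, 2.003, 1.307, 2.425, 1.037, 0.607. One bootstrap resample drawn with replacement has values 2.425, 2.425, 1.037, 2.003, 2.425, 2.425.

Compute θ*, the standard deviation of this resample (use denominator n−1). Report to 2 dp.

Mean = 2.1233; sum of squared deviations = 1.5586
s² = 1.5586 / 5 = 0.3117
s = √0.3117 = 0.56

θ* = 0.56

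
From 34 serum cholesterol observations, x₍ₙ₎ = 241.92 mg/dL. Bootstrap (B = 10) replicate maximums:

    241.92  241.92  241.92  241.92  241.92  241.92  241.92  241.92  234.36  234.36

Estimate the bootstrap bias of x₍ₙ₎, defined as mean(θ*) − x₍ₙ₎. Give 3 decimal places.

bias = −1.512

mean(θ*) = (241.92 + 241.92 + 241.92 + 241.92 + 241.92 + 241.92 + 241.92 + 241.92 + 234.36 + 234.36) / 10 = 240.4080
bias = 240.4080 − 241.92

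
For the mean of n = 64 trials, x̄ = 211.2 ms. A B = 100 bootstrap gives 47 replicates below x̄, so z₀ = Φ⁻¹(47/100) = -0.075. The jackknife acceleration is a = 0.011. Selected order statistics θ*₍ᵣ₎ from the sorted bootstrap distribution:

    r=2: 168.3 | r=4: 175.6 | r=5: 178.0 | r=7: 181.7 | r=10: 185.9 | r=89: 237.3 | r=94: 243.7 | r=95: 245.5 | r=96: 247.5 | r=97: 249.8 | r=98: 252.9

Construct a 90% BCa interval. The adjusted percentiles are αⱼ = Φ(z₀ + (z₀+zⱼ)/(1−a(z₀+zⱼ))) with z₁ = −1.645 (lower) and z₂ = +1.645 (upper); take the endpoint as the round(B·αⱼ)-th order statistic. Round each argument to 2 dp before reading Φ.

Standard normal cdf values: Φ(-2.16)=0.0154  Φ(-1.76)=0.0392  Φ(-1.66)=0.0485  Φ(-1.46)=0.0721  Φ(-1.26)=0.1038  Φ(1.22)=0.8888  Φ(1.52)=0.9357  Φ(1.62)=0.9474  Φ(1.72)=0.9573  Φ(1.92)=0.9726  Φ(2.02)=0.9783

(175.6, 243.7)

Lower: z₀ + z₁ = -0.075 + (-1.645) = -1.720; 1 − a(z₀+z₁) = 1 − (0.011)(-1.720) = 1.0189; argument = -0.075 + (-1.720)/1.0189 = -1.7631 → -1.76.
α₁ = Φ(-1.76) = 0.0392; rank = round(100 × 0.0392) = 4; θ*₍4₎ = 175.6.
Upper: z₀ + z₂ = 1.570; 1 − a(z₀+z₂) = 0.9827; argument = 1.5226 → 1.52; α₂ = 0.9357; rank = 94; θ*₍94₎ = 243.7.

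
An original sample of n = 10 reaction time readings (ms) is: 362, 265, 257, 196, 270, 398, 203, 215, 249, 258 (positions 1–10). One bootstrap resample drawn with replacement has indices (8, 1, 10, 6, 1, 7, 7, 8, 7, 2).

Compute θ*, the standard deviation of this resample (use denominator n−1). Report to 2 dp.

θ* = 76.72

Resample values: 215, 362, 258, 398, 362, 203, 203, 215, 203, 265.
Mean = 268.4000; sum of squared deviations = 52972.4000
s² = 52972.4000 / 9 = 5885.8222
s = √5885.8222 = 76.72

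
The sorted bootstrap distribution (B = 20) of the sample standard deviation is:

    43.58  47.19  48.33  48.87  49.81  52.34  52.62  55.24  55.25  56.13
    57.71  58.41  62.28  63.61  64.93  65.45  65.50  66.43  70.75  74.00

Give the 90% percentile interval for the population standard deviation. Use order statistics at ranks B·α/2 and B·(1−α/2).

α = 0.10; lower rank = 20 × 0.050 = 1; upper rank = 20 × 0.950 = 19.
The 1st smallest replicate is 43.58; the 19th is 70.75.

(43.58, 70.75)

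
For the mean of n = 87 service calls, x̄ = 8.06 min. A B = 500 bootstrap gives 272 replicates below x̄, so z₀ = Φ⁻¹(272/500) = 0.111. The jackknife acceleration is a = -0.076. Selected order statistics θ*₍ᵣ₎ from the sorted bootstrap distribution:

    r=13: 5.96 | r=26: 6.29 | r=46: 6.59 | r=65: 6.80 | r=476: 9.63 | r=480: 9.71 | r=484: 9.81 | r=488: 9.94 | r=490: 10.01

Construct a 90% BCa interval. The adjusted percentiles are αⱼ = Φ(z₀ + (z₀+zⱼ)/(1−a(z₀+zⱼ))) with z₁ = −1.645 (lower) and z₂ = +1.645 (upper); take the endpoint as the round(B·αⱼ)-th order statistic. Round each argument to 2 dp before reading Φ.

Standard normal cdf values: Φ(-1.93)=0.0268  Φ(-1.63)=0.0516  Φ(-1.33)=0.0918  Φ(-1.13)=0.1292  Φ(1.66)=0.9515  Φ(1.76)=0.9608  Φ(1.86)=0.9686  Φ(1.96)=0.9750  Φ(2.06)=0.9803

(6.29, 9.63)

Lower: z₀ + z₁ = 0.111 + (-1.645) = -1.534; 1 − a(z₀+z₁) = 1 − (-0.076)(-1.534) = 0.8834; argument = 0.111 + (-1.534)/0.8834 = -1.6254 → -1.63.
α₁ = Φ(-1.63) = 0.0516; rank = round(500 × 0.0516) = 26; θ*₍26₎ = 6.29.
Upper: z₀ + z₂ = 1.756; 1 − a(z₀+z₂) = 1.1335; argument = 1.6602 → 1.66; α₂ = 0.9515; rank = 476; θ*₍476₎ = 9.63.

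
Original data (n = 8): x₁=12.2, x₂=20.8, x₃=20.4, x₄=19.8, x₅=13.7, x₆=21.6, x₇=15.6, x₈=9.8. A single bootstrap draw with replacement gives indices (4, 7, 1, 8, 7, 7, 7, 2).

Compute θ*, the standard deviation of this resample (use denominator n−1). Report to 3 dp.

Resample values: 19.8, 15.6, 12.2, 9.8, 15.6, 15.6, 15.6, 20.8.
Mean = 15.6250; sum of squared deviations = 89.8750
s² = 89.8750 / 7 = 12.8393
s = √12.8393 = 3.583

θ* = 3.583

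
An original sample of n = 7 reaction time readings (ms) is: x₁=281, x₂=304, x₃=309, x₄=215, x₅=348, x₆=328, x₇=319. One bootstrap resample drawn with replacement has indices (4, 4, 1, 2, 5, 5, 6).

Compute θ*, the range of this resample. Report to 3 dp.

θ* = 133.000

Resample values: 215, 215, 281, 304, 348, 348, 328.
Range = 348 − 215 = 133.000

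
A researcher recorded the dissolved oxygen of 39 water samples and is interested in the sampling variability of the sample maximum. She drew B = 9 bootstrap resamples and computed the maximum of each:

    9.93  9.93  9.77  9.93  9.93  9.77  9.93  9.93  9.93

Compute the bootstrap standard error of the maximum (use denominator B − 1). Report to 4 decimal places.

SE* = 0.0706

Bootstrap SE is the standard deviation of the 9 replicate maximums.
Mean of replicates: (9.93 + 9.93 + 9.77 + 9.93 + 9.93 + 9.77 + 9.93 + 9.93 + 9.93) / 9 = 89.05000 / 9 = 9.89444
Sum of squared deviations: (+0.03556)² + (+0.03556)² + (−0.12444)² + (+0.03556)² + (+0.03556)² + (−0.12444)² + (+0.03556)² + (+0.03556)² + (+0.03556)² = 0.03982
Variance = 0.03982 / 8 = 0.00498
SE* = √0.00498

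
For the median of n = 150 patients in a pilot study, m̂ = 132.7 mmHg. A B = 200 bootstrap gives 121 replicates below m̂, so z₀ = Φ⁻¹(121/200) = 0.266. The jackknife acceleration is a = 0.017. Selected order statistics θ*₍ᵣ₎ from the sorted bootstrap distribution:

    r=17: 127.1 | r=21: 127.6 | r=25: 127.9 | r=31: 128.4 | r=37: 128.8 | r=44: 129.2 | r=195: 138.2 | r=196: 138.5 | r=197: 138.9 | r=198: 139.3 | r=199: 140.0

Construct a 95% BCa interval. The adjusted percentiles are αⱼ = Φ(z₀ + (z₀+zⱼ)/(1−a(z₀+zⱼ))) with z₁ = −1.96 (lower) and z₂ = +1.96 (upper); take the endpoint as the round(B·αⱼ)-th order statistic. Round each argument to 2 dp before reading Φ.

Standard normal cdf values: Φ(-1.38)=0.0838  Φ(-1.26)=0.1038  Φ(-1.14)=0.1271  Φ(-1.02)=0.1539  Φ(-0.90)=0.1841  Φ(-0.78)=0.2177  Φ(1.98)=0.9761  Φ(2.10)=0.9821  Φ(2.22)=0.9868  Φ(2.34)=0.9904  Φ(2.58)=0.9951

(127.1, 140.0)

Lower: z₀ + z₁ = 0.266 + (-1.960) = -1.694; 1 − a(z₀+z₁) = 1 − (0.017)(-1.694) = 1.0288; argument = 0.266 + (-1.694)/1.0288 = -1.3806 → -1.38.
α₁ = Φ(-1.38) = 0.0838; rank = round(200 × 0.0838) = 17; θ*₍17₎ = 127.1.
Upper: z₀ + z₂ = 2.226; 1 − a(z₀+z₂) = 0.9622; argument = 2.5795 → 2.58; α₂ = 0.9951; rank = 199; θ*₍199₎ = 140.0.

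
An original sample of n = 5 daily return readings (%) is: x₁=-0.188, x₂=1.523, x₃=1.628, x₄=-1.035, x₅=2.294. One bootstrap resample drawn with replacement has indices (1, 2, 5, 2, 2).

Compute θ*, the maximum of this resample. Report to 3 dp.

Resample values: -0.188, 1.523, 2.294, 1.523, 1.523.
Maximum = 2.294

θ* = 2.294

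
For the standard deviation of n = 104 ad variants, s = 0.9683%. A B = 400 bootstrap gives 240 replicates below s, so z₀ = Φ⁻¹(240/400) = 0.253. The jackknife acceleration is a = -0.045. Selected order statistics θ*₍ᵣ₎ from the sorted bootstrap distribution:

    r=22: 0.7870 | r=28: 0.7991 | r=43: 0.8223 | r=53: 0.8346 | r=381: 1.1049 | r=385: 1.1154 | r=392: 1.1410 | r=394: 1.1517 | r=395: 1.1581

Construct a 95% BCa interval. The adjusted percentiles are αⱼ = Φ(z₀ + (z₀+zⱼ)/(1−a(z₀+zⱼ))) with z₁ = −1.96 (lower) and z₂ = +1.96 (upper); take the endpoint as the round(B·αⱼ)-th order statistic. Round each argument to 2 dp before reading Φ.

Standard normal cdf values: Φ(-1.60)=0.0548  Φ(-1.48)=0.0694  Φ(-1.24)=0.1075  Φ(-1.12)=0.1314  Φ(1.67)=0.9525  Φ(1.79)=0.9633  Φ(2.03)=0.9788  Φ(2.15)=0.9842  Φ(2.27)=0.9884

(0.7870, 1.1581)

Lower: z₀ + z₁ = 0.253 + (-1.960) = -1.707; 1 − a(z₀+z₁) = 1 − (-0.045)(-1.707) = 0.9232; argument = 0.253 + (-1.707)/0.9232 = -1.5960 → -1.60.
α₁ = Φ(-1.60) = 0.0548; rank = round(400 × 0.0548) = 22; θ*₍22₎ = 0.7870.
Upper: z₀ + z₂ = 2.213; 1 − a(z₀+z₂) = 1.0996; argument = 2.2656 → 2.27; α₂ = 0.9884; rank = 395; θ*₍395₎ = 1.1581.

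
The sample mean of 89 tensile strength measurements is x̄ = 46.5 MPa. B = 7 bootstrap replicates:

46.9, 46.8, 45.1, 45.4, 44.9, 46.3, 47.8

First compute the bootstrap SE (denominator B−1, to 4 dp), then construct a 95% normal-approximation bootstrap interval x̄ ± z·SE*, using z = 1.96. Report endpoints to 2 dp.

(44.39, 48.61)

Mean of replicates = 46.1714; sum of squared deviations = 6.9543; SE* = √(6.9543/6) = 1.0766
Margin = 1.96 × 1.0766 = 2.110
Interval: 46.5 ± 2.110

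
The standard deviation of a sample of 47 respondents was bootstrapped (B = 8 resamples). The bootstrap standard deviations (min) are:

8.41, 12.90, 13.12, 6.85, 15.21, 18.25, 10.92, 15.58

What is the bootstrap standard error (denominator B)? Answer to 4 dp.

SE* = 3.5601

Bootstrap SE is the standard deviation of the 8 replicate standard deviations.
Mean of replicates: (8.41 + 12.90 + 13.12 + 6.85 + 15.21 + 18.25 + 10.92 + 15.58) / 8 = 101.24000 / 8 = 12.65500
Sum of squared deviations: (−4.24500)² + (+0.24500)² + (+0.46500)² + (−5.80500)² + (+2.55500)² + (+5.59500)² + (−1.73500)² + (+2.92500)² = 101.39220
Variance = 101.39220 / 8 = 12.67403
SE* = √12.67403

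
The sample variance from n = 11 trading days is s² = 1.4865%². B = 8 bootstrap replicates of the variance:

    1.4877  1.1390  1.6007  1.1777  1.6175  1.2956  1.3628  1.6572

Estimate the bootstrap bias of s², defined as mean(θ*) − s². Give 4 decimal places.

bias = −0.0692

mean(θ*) = (1.4877 + 1.1390 + 1.6007 + 1.1777 + 1.6175 + 1.2956 + 1.3628 + 1.6572) / 8 = 1.41728
bias = 1.41728 − 1.4865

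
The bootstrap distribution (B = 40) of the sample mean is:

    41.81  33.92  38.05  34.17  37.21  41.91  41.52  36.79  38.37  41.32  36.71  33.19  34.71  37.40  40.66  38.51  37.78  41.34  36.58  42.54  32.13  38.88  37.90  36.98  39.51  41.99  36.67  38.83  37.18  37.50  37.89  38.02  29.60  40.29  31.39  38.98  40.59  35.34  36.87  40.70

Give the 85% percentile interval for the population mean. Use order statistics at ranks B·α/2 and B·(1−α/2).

Sorted replicates: 29.60, 31.39, 32.13, 33.19, 33.92, 34.17, 34.71, 35.34, 36.58, 36.67, 36.71, 36.79, 36.87, 36.98, 37.18, 37.21, 37.40, 37.50, 37.78, 37.89, 37.90, 38.02, 38.05, 38.37, 38.51, 38.83, 38.88, 38.98, 39.51, 40.29, 40.59, 40.66, 40.70, 41.32, 41.34, 41.52, 41.81, 41.91, 41.99, 42.54
α = 0.15; lower rank = 40 × 0.075 = 3; upper rank = 40 × 0.925 = 37.
The 3rd smallest replicate is 32.13; the 37th is 41.81.

(32.13, 41.81)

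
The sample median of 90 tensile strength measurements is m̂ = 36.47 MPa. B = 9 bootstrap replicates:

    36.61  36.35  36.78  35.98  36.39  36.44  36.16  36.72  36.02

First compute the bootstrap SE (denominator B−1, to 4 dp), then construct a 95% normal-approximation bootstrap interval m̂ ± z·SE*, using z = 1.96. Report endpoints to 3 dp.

Mean of replicates = 36.3833; sum of squared deviations = 0.6710; SE* = √(0.6710/8) = 0.2896
Margin = 1.96 × 0.2896 = 0.5676
Interval: 36.47 ± 0.5676

(35.902, 37.038)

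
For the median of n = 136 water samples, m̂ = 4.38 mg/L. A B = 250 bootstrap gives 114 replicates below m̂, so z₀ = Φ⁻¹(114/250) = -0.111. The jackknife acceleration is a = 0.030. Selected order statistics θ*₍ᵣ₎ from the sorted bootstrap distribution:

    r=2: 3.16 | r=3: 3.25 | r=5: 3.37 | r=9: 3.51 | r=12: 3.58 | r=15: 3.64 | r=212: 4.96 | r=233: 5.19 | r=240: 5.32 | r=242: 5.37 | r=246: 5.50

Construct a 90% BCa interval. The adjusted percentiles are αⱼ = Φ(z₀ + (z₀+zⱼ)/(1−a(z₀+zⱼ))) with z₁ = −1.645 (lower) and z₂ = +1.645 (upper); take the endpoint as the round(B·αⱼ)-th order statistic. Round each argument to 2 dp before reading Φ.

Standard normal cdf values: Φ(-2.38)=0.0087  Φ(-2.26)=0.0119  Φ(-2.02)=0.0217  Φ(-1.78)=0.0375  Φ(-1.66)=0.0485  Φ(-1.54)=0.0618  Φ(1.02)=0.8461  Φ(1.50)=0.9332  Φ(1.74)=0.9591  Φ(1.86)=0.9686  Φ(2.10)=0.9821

Lower: z₀ + z₁ = -0.111 + (-1.645) = -1.756; 1 − a(z₀+z₁) = 1 − (0.030)(-1.756) = 1.0527; argument = -0.111 + (-1.756)/1.0527 = -1.7791 → -1.78.
α₁ = Φ(-1.78) = 0.0375; rank = round(250 × 0.0375) = 9; θ*₍9₎ = 3.51.
Upper: z₀ + z₂ = 1.534; 1 − a(z₀+z₂) = 0.9540; argument = 1.4970 → 1.50; α₂ = 0.9332; rank = 233; θ*₍233₎ = 5.19.

(3.51, 5.19)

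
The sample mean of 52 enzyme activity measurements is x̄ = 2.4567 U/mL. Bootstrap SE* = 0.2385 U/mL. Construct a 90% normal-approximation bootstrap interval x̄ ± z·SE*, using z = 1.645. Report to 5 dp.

Margin = 1.645 × 0.2385 = 0.392332
Interval: 2.4567 ± 0.392332

(2.06437, 2.84903)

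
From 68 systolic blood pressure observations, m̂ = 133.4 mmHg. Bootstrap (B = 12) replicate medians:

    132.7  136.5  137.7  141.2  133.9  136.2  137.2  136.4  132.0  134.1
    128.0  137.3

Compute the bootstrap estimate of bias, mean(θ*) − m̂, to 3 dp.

mean(θ*) = (132.7 + 136.5 + 137.7 + 141.2 + 133.9 + 136.2 + 137.2 + 136.4 + 132.0 + 134.1 + 128.0 + 137.3) / 12 = 135.2667
bias = 135.2667 − 133.4

bias = +1.867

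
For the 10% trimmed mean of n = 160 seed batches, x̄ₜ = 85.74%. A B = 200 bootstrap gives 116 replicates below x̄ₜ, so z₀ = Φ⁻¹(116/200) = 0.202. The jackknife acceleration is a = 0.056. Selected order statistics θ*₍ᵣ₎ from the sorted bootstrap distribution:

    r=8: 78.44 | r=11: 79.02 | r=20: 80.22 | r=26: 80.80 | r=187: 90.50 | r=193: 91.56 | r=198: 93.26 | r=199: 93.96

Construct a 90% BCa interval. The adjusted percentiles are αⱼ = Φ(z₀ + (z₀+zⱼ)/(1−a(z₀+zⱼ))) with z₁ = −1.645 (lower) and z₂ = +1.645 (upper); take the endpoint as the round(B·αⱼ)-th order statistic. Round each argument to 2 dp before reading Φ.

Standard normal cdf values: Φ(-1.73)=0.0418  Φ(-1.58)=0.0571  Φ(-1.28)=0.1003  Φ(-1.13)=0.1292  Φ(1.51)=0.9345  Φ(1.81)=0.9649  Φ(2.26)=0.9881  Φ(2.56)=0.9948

(80.80, 93.26)

Lower: z₀ + z₁ = 0.202 + (-1.645) = -1.443; 1 − a(z₀+z₁) = 1 − (0.056)(-1.443) = 1.0808; argument = 0.202 + (-1.443)/1.0808 = -1.1331 → -1.13.
α₁ = Φ(-1.13) = 0.1292; rank = round(200 × 0.1292) = 26; θ*₍26₎ = 80.80.
Upper: z₀ + z₂ = 1.847; 1 − a(z₀+z₂) = 0.8966; argument = 2.2621 → 2.26; α₂ = 0.9881; rank = 198; θ*₍198₎ = 93.26.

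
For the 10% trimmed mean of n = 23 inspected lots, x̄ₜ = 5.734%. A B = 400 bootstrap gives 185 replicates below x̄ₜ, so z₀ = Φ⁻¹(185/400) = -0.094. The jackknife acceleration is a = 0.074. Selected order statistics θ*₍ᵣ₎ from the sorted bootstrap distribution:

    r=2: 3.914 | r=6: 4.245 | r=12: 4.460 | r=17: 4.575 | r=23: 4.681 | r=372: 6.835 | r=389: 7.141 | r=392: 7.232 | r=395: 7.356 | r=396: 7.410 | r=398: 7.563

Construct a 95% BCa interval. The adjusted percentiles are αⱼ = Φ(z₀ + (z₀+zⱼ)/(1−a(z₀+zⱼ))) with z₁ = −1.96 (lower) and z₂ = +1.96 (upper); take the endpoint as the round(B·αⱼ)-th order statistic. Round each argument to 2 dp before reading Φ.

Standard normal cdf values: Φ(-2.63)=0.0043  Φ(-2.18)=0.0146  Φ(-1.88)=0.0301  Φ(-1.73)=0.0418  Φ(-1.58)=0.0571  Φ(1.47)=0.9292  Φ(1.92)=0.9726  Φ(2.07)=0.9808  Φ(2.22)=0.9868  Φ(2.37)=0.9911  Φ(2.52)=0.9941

(4.460, 7.232)

Lower: z₀ + z₁ = -0.094 + (-1.960) = -2.054; 1 − a(z₀+z₁) = 1 − (0.074)(-2.054) = 1.1520; argument = -0.094 + (-2.054)/1.1520 = -1.8770 → -1.88.
α₁ = Φ(-1.88) = 0.0301; rank = round(400 × 0.0301) = 12; θ*₍12₎ = 4.460.
Upper: z₀ + z₂ = 1.866; 1 − a(z₀+z₂) = 0.8619; argument = 2.0709 → 2.07; α₂ = 0.9808; rank = 392; θ*₍392₎ = 7.232.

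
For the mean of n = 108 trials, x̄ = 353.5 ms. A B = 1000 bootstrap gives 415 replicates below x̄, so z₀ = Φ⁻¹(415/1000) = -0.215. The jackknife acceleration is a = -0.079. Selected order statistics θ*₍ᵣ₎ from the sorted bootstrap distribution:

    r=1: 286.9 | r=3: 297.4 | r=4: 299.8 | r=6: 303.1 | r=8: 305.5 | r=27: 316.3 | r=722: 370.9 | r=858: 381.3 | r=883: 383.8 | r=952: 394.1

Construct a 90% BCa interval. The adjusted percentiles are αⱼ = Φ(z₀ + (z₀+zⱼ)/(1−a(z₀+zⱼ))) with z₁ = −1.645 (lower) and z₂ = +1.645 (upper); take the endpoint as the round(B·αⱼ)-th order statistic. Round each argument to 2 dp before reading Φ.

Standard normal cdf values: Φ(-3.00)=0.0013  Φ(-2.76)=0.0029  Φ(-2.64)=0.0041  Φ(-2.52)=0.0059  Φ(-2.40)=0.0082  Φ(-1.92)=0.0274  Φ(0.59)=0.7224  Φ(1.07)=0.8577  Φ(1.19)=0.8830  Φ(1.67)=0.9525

Lower: z₀ + z₁ = -0.215 + (-1.645) = -1.860; 1 − a(z₀+z₁) = 1 − (-0.079)(-1.860) = 0.8531; argument = -0.215 + (-1.860)/0.8531 = -2.3954 → -2.40.
α₁ = Φ(-2.40) = 0.0082; rank = round(1000 × 0.0082) = 8; θ*₍8₎ = 305.5.
Upper: z₀ + z₂ = 1.430; 1 − a(z₀+z₂) = 1.1130; argument = 1.0699 → 1.07; α₂ = 0.8577; rank = 858; θ*₍858₎ = 381.3.

(305.5, 381.3)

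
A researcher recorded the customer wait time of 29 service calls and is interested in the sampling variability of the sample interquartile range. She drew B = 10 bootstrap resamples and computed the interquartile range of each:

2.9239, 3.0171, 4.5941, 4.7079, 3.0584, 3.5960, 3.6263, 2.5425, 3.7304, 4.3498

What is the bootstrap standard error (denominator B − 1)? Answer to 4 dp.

Bootstrap SE is the standard deviation of the 10 replicate interquartile ranges.
Mean of replicates: (2.9239 + 3.0171 + 4.5941 + 4.7079 + 3.0584 + 3.5960 + 3.6263 + 2.5425 + 3.7304 + 4.3498) / 10 = 36.14640 / 10 = 3.61464
Sum of squared deviations: (−0.69074)² + (−0.59754)² + (+0.97946)² + (+1.09326)² + (−0.55624)² + (−0.01864)² + (+0.01166)² + (−1.07214)² + (+0.11576)² + (+0.73516)² = 5.00197
Variance = 5.00197 / 9 = 0.55577
SE* = √0.55577

SE* = 0.7455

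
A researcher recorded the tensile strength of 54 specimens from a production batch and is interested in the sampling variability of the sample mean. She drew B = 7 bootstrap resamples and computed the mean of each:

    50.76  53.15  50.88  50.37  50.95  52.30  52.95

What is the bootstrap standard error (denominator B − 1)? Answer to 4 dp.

SE* = 1.1453

Bootstrap SE is the standard deviation of the 7 replicate means.
Mean of replicates: (50.76 + 53.15 + 50.88 + 50.37 + 50.95 + 52.30 + 52.95) / 7 = 361.36000 / 7 = 51.62286
Sum of squared deviations: (−0.86286)² + (+1.52714)² + (−0.74286)² + (−1.25286)² + (−0.67286)² + (+0.67714)² + (+1.32714)² = 7.87074
Variance = 7.87074 / 6 = 1.31179
SE* = √1.31179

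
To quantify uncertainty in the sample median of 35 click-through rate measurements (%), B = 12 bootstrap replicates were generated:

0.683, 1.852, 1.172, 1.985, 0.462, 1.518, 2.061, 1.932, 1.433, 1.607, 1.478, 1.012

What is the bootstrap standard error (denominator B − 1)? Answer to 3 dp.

Bootstrap SE is the standard deviation of the 12 replicate medians.
Mean of replicates: (0.683 + 1.852 + 1.172 + 1.985 + 0.462 + 1.518 + 2.061 + 1.932 + 1.433 + 1.607 + 1.478 + 1.012) / 12 = 17.1950 / 12 = 1.4329
Sum of squared deviations: (−0.7499)² + (+0.4191)² + (−0.2609)² + (+0.5521)² + (−0.9709)² + (+0.0851)² + (+0.6281)² + (+0.4991)² + (+0.0001)² + (+0.1741)² + (+0.0451)² + (−0.4209)² = 2.9139
Variance = 2.9139 / 11 = 0.2649
SE* = √0.2649

SE* = 0.515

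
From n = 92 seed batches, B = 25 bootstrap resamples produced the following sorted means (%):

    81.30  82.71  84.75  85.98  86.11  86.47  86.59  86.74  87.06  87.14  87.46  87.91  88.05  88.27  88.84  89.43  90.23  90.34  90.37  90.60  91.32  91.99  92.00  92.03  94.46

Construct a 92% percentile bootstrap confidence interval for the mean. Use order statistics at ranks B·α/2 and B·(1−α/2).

(81.30, 92.03)

α = 0.08; lower rank = 25 × 0.040 = 1; upper rank = 25 × 0.960 = 24.
The 1st smallest replicate is 81.30; the 24th is 92.03.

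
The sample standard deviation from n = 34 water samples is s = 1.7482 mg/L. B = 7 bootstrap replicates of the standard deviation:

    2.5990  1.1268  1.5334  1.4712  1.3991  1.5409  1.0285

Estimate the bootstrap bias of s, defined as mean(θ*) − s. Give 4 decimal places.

mean(θ*) = (2.5990 + 1.1268 + 1.5334 + 1.4712 + 1.3991 + 1.5409 + 1.0285) / 7 = 1.52841
bias = 1.52841 − 1.7482

bias = −0.2198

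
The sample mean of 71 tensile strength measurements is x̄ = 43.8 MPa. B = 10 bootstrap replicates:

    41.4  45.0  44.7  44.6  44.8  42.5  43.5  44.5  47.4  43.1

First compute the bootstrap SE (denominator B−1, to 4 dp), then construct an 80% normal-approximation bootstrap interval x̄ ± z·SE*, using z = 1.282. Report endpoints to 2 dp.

Mean of replicates = 44.1500; sum of squared deviations = 24.1450; SE* = √(24.1450/9) = 1.6379
Margin = 1.282 × 1.6379 = 2.100
Interval: 43.8 ± 2.100

(41.70, 45.90)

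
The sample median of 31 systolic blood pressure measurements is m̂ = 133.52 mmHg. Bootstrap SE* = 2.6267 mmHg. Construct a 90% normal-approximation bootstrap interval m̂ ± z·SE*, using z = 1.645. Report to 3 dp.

Margin = 1.645 × 2.6267 = 4.3209
Interval: 133.52 ± 4.3209

(129.199, 137.841)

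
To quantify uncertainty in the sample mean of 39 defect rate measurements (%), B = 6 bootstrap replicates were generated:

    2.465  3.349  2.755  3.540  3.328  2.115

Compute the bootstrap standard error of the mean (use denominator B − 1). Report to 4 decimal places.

Bootstrap SE is the standard deviation of the 6 replicate means.
Mean of replicates: (2.465 + 3.349 + 2.755 + 3.540 + 3.328 + 2.115) / 6 = 17.55200 / 6 = 2.92533
Sum of squared deviations: (−0.46033)² + (+0.42367)² + (−0.17033)² + (+0.61467)² + (+0.40267)² + (−0.81033)² = 1.61701
Variance = 1.61701 / 5 = 0.32340
SE* = √0.32340

SE* = 0.5687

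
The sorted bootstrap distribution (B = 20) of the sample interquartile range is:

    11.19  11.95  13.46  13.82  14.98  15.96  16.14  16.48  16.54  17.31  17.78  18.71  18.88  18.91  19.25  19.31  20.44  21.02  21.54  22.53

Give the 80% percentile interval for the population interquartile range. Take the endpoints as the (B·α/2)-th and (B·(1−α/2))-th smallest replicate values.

(11.95, 21.02)

α = 0.20; lower rank = 20 × 0.100 = 2; upper rank = 20 × 0.900 = 18.
The 2nd smallest replicate is 11.95; the 18th is 21.02.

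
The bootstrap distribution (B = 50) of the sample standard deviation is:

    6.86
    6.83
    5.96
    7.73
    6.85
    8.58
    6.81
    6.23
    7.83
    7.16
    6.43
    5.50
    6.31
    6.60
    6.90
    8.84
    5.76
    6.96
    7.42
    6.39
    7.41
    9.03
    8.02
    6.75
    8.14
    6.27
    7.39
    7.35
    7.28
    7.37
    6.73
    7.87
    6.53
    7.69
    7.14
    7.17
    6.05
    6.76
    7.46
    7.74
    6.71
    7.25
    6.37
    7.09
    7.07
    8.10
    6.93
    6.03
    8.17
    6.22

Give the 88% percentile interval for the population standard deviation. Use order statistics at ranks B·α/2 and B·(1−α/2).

(5.96, 8.17)

Sorted replicates: 5.50, 5.76, 5.96, 6.03, 6.05, 6.22, 6.23, 6.27, 6.31, 6.37, 6.39, 6.43, 6.53, 6.60, 6.71, 6.73, 6.75, 6.76, 6.81, 6.83, 6.85, 6.86, 6.90, 6.93, 6.96, 7.07, 7.09, 7.14, 7.16, 7.17, 7.25, 7.28, 7.35, 7.37, 7.39, 7.41, 7.42, 7.46, 7.69, 7.73, 7.74, 7.83, 7.87, 8.02, 8.10, 8.14, 8.17, 8.58, 8.84, 9.03
α = 0.12; lower rank = 50 × 0.060 = 3; upper rank = 50 × 0.940 = 47.
The 3rd smallest replicate is 5.96; the 47th is 8.17.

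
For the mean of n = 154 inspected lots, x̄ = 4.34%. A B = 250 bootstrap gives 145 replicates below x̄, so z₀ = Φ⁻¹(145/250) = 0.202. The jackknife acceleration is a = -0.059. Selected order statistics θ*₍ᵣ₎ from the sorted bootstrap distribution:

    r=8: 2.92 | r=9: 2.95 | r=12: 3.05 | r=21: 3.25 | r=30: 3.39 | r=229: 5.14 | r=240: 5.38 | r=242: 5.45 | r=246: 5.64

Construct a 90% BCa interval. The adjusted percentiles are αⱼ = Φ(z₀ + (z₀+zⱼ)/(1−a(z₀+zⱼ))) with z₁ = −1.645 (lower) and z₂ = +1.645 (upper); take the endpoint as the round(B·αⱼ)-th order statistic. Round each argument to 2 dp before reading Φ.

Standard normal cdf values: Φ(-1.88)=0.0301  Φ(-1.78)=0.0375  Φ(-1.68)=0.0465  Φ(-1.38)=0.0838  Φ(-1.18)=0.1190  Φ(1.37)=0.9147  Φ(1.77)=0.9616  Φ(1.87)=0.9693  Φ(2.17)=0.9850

Lower: z₀ + z₁ = 0.202 + (-1.645) = -1.443; 1 − a(z₀+z₁) = 1 − (-0.059)(-1.443) = 0.9149; argument = 0.202 + (-1.443)/0.9149 = -1.3753 → -1.38.
α₁ = Φ(-1.38) = 0.0838; rank = round(250 × 0.0838) = 21; θ*₍21₎ = 3.25.
Upper: z₀ + z₂ = 1.847; 1 − a(z₀+z₂) = 1.1090; argument = 1.8675 → 1.87; α₂ = 0.9693; rank = 242; θ*₍242₎ = 5.45.

(3.25, 5.45)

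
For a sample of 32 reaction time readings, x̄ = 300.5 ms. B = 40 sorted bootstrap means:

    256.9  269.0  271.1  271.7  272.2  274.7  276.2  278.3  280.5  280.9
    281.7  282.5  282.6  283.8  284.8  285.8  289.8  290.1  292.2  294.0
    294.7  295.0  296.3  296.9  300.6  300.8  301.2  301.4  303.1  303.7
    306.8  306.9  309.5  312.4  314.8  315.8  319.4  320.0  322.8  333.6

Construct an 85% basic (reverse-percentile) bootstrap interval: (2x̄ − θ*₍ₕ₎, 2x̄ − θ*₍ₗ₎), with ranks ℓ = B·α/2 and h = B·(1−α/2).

(281.6, 329.9)

Percentile endpoints at ranks 3 and 37: θ*₍3₎ = 271.1, θ*₍37₎ = 319.4.
Basic interval reflects these around x̄:
  lower = 2 × 300.5 − 319.4 = 281.6
  upper = 2 × 300.5 − 271.1 = 329.9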